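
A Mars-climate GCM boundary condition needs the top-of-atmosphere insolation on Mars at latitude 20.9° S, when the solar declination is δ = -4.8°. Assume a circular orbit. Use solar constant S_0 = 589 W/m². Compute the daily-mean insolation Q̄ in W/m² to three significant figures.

cos h₀ = −tan(-20.9°) tan(-4.800°) = -0.0321, h₀ = 1.6029 rad.
Bracket: h₀ sin ϕ sin δ + cos ϕ cos δ sin h₀ = 1.6029×-0.35674×-0.08368 + 0.93420×0.99649×0.99949 = 0.047850 + 0.930446 = 0.978296.
Q̄ = (S_0/π) × [bracket] = (589/π) × 0.978296 = 183.4 W/m².

Q̄ ≈ 183 W/m²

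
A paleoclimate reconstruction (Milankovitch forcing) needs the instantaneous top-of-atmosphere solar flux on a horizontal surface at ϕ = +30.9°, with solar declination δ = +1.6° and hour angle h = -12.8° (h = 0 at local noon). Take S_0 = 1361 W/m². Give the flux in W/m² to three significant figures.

1.16e+03 W/m²

cos θ_z = sin ϕ sin δ + cos ϕ cos δ cos h = 0.014339 + 0.836415 = 0.850754.
Flux = S_0 · cos θ_z = 1361 × 0.850754 = 1158 W/m².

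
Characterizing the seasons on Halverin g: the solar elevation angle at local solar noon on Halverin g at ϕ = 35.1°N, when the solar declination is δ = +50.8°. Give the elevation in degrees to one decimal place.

74.3°

At local noon the hour angle is zero, so the zenith angle equals |ϕ − δ| = |+35.1° − (+50.800°)| = 15.700°.
Elevation = 90° − 15.700° = 74.3°.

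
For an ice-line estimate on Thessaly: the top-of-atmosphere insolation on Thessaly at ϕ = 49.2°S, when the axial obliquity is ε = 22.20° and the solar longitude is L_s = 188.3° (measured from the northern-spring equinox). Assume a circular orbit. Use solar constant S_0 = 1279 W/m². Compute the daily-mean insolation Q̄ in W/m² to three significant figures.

Q̄ ≈ 293 W/m²

Solar declination: sin δ = sin ε · sin L_s = sin 22.20° × sin 188.3° = -0.05454, so δ = -3.127°.
cos h₀ = −tan(-49.2°) tan(-3.127°) = -0.0633, h₀ = 1.6341 rad.
Bracket: h₀ sin ϕ sin δ + cos ϕ cos δ sin h₀ = 1.6341×-0.75700×-0.05454 + 0.65342×0.99851×0.99800 = 0.067467 + 0.651142 = 0.718609.
Q̄ = (S_0/π) × [bracket] = (1279/π) × 0.718609 = 292.6 W/m².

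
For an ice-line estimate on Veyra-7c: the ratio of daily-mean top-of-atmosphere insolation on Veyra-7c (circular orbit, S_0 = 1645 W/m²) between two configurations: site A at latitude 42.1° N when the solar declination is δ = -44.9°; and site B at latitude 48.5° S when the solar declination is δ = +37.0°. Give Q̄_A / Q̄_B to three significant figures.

— Configuration A (ϕ=+42.1°):
cos h₀ = −tan(+42.1°) tan(-44.900°) = 0.9004, h₀ = 0.4501 rad.
Bracket: h₀ sin ϕ sin δ + cos ϕ cos δ sin h₀ = 0.4501×0.67043×-0.70587 + 0.74198×0.70834×0.43502 = -0.213004 + 0.228635 = 0.015631.
Q̄ = (S_0/π) × [bracket] = (1645/π) × 0.015631 = 8.1847 W/m².
— Configuration B (ϕ=-48.5°):
cos h₀ = −tan(-48.5°) tan(+37.000°) = 0.8517, h₀ = 0.5515 rad.
Bracket: h₀ sin ϕ sin δ + cos ϕ cos δ sin h₀ = 0.5515×-0.74896×0.60182 + 0.66262×0.79864×0.52397 = -0.248583 + 0.277282 = 0.028699.
Q̄ = (S_0/π) × [bracket] = (1645/π) × 0.028699 = 15.027 W/m².
Ratio Q̄_A / Q̄_B = 8.1847 / 15.027 = 0.5447.

Q̄_A / Q̄_B ≈ 0.545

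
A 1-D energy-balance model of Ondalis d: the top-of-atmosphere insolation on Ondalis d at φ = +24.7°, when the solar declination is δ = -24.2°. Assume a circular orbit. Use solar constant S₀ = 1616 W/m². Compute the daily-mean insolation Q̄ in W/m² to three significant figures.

Q̄ ≈ 297 W/m²

cos H₀ = −tan(+24.7°) tan(-24.200°) = 0.2067, H₀ = 1.3626 rad.
Bracket: H₀ sin φ sin δ + cos φ cos δ sin H₀ = 1.3626×0.41787×-0.40992 + 0.90851×0.91212×0.97840 = -0.233404 + 0.810771 = 0.577367.
Q̄ = (S₀/π) × [bracket] = (1616/π) × 0.577367 = 297.0 W/m².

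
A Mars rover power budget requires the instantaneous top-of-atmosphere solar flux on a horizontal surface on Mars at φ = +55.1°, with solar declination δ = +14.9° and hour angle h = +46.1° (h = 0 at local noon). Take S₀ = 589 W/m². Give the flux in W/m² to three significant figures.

cos θ_z = sin φ sin δ + cos φ cos δ cos h = 0.210888 + 0.383387 = 0.594275.
Flux = S₀ · cos θ_z = 589 × 0.594275 = 350.0 W/m².

350 W/m²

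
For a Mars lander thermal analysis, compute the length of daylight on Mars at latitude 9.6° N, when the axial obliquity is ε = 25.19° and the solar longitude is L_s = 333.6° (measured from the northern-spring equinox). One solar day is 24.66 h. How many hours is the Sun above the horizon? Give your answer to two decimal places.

Solar declination: sin δ = sin ε · sin L_s = sin 25.19° × sin 333.6° = -0.18925, so δ = -10.909°.
cos h₀ = −tan ϕ · tan δ = −tan(+9.6°) × tan(-10.909°) = 0.0326, so h₀ = 1.5382 rad = 88.13°.
Daylight = 2h₀/(2π) × 24.66 h = (1.5382/π) × 24.66 = 12.07 h.

12.07 h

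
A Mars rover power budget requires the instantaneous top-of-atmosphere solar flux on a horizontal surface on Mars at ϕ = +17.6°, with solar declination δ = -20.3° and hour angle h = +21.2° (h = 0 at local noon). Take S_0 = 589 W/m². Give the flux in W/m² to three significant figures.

cos θ_z = sin ϕ sin δ + cos ϕ cos δ cos h = -0.104903 + 0.833485 = 0.728582.
Flux = S_0 · cos θ_z = 589 × 0.728582 = 429.1 W/m².

429 W/m²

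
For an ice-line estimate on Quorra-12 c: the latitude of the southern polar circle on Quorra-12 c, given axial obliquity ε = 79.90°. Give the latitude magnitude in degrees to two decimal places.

The polar circle is the lowest latitude that experiences at least one full rotation of continuous darkness at the northern-summer solstice; it lies at |ϕ| = 90° − ε = 90° − 79.90° = 10.10°.

10.10°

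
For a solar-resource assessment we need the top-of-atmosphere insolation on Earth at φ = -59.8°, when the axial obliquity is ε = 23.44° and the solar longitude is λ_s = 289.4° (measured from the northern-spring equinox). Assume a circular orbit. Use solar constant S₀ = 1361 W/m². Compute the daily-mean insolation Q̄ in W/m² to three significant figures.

Q̄ ≈ 474 W/m²

Solar declination: sin δ = sin ε · sin λ_s = sin 23.44° × sin 289.4° = -0.37520, so δ = -22.037°.
cos H₀ = −tan(-59.8°) tan(-22.037°) = -0.6955, H₀ = 2.3399 rad.
Bracket: H₀ sin φ sin δ + cos φ cos δ sin H₀ = 2.3399×-0.86427×-0.37520 + 0.50302×0.92694×0.71855 = 0.758769 + 0.335038 = 1.093807.
Q̄ = (S₀/π) × [bracket] = (1361/π) × 1.093807 = 473.9 W/m².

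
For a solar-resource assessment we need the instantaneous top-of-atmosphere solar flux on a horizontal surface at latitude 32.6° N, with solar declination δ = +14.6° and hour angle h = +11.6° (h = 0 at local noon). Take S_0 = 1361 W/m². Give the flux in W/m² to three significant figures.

cos θ_z = sin ϕ sin δ + cos ϕ cos δ cos h = 0.135808 + 0.798598 = 0.934406.
Flux = S_0 · cos θ_z = 1361 × 0.934406 = 1272 W/m².

1.27e+03 W/m²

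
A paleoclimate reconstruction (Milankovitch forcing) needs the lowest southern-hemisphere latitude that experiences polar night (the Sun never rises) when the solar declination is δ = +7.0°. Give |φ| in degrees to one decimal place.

Polar night requires cos H₀ = −tan φ tan δ ≥ 1, i.e. tan φ tan δ ≤ −1.
The boundary is |tan φ| · |tan δ| = 1, so |φ| = 90° − |δ| = 90° − 7.0° = 83.0° in the southern hemisphere.

|φ| = 83.0°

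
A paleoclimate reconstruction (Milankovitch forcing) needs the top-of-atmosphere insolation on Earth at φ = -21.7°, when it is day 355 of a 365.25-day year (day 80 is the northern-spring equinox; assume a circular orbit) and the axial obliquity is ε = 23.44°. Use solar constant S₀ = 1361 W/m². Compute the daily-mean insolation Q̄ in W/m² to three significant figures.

Solar longitude: λ_s = 360° × (355 − 80)/365.25 = 271.047°.
sin δ = sin 23.44° × sin 271.047° = -0.39772, so δ = -23.436°.
cos H₀ = −tan(-21.7°) tan(-23.436°) = -0.1725, H₀ = 1.7442 rad.
Bracket: H₀ sin φ sin δ + cos φ cos δ sin H₀ = 1.7442×-0.36975×-0.39772 + 0.92913×0.91751×0.98501 = 0.256497 + 0.839707 = 1.096204.
Q̄ = (S₀/π) × [bracket] = (1361/π) × 1.096204 = 474.9 W/m².

Q̄ ≈ 475 W/m²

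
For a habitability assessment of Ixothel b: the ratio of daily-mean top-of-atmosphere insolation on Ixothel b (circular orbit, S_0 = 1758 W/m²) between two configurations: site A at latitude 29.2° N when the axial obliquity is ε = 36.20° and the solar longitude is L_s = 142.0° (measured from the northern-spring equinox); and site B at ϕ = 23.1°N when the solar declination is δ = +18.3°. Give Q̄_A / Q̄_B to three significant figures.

— Configuration A (ϕ=+29.2°):
Solar declination: sin δ = sin ε · sin L_s = sin 36.20° × sin 142.0° = 0.36361, so δ = +21.322°.
cos h₀ = −tan(+29.2°) tan(+21.322°) = -0.2181, h₀ = 1.7907 rad.
Bracket: h₀ sin ϕ sin δ + cos ϕ cos δ sin h₀ = 1.7907×0.48786×0.36361 + 0.87292×0.93155×0.97592 = 0.317654 + 0.793588 = 1.111242.
Q̄ = (S_0/π) × [bracket] = (1758/π) × 1.111242 = 621.84 W/m².
— Configuration B (ϕ=+23.1°):
cos h₀ = −tan(+23.1°) tan(+18.300°) = -0.1411, h₀ = 1.7123 rad.
Bracket: h₀ sin ϕ sin δ + cos ϕ cos δ sin h₀ = 1.7123×0.39234×0.31399 + 0.91982×0.94943×0.99000 = 0.210940 + 0.864572 = 1.075512.
Q̄ = (S_0/π) × [bracket] = (1758/π) × 1.075512 = 601.84 W/m².
Ratio Q̄_A / Q̄_B = 621.84 / 601.84 = 1.033.

Q̄_A / Q̄_B ≈ 1.03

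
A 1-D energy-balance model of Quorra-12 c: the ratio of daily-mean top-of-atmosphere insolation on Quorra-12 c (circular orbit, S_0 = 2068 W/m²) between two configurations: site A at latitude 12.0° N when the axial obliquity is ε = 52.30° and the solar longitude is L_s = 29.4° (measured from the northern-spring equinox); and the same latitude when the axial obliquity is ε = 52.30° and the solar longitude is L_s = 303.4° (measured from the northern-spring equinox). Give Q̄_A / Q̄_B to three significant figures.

Q̄_A / Q̄_B ≈ 1.94

— Configuration A (ϕ=+12.0°):
Solar declination: sin δ = sin ε · sin L_s = sin 52.30° × sin 29.4° = 0.38841, so δ = +22.856°.
cos h₀ = −tan(+12.0°) tan(+22.856°) = -0.0896, h₀ = 1.6605 rad.
Bracket: h₀ sin ϕ sin δ + cos ϕ cos δ sin h₀ = 1.6605×0.20791×0.38841 + 0.97815×0.92148×0.99598 = 0.134093 + 0.897722 = 1.031815.
Q̄ = (S_0/π) × [bracket] = (2068/π) × 1.031815 = 679.21 W/m².
— Configuration B (ϕ=+12.0°):
Solar declination: sin δ = sin ε · sin L_s = sin 52.30° × sin 303.4° = -0.66055, so δ = -41.342°.
cos h₀ = −tan(+12.0°) tan(-41.342°) = 0.1870, h₀ = 1.3827 rad.
Bracket: h₀ sin ϕ sin δ + cos ϕ cos δ sin h₀ = 1.3827×0.20791×-0.66055 + 0.97815×0.75078×0.98236 = -0.189893 + 0.721421 = 0.531528.
Q̄ = (S_0/π) × [bracket] = (2068/π) × 0.531528 = 349.89 W/m².
Ratio Q̄_A / Q̄_B = 679.21 / 349.89 = 1.941.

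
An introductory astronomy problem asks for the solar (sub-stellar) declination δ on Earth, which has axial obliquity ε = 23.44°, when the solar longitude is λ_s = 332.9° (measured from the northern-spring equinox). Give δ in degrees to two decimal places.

δ = -10.44°

sin δ = sin ε · sin λ_s = sin 23.44° × sin 332.9° = -0.181211.
δ = arcsin(-0.181211) = -10.44°.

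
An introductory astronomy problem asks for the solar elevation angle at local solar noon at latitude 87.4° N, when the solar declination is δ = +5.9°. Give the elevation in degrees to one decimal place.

8.5°

At local noon the hour angle is zero, so the zenith angle equals |ϕ − δ| = |+87.4° − (+5.900°)| = 81.500°.
Elevation = 90° − 81.500° = 8.5°.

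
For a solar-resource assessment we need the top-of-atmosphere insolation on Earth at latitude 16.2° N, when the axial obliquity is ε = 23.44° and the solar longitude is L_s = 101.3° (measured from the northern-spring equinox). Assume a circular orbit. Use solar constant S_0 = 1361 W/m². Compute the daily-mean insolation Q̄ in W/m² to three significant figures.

Solar declination: sin δ = sin ε · sin L_s = sin 23.44° × sin 101.3° = 0.39008, so δ = +22.959°.
cos h₀ = −tan(+16.2°) tan(+22.959°) = -0.1231, h₀ = 1.6942 rad.
Bracket: h₀ sin ϕ sin δ + cos ϕ cos δ sin h₀ = 1.6942×0.27899×0.39008 + 0.96029×0.92078×0.99240 = 0.184377 + 0.877496 = 1.061873.
Q̄ = (S_0/π) × [bracket] = (1361/π) × 1.061873 = 460.0 W/m².

Q̄ ≈ 460 W/m²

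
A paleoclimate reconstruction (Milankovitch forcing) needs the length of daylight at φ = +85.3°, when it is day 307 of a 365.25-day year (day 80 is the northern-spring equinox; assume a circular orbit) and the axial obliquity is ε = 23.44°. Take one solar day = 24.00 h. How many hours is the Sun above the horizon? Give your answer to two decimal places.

0.00 h

Solar longitude: λ_s = 360° × (307 − 80)/365.25 = 223.737°.
sin δ = sin 23.44° × sin 223.737° = -0.27501, so δ = -15.963°.
cos H₀ = −tan φ · tan δ = 3.4792 ≥ 1, so the Sun never rises (polar night) and H₀ = 0.
Daylight = 2H₀/(2π) × 24.00 h = (0.0000/π) × 24.00 = 0.00 h.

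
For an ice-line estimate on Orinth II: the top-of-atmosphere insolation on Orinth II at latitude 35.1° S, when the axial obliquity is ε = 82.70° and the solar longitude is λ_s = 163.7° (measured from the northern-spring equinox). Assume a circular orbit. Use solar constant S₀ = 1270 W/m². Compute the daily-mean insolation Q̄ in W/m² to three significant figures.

Q̄ ≈ 223 W/m²

Solar declination: sin δ = sin ε · sin λ_s = sin 82.70° × sin 163.7° = 0.27839, so δ = +16.164°.
cos H₀ = −tan(-35.1°) tan(+16.164°) = 0.2037, H₀ = 1.3657 rad.
Bracket: H₀ sin φ sin δ + cos φ cos δ sin H₀ = 1.3657×-0.57501×0.27839 + 0.81815×0.96047×0.97903 = -0.218617 + 0.769330 = 0.550713.
Q̄ = (S₀/π) × [bracket] = (1270/π) × 0.550713 = 222.6 W/m².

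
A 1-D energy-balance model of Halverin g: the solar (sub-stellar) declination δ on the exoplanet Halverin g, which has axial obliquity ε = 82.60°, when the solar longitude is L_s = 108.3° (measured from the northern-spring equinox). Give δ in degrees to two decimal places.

sin δ = sin ε · sin L_s = sin 82.60° × sin 108.3° = 0.941518.
δ = arcsin(0.941518) = +70.31°.

δ = +70.31°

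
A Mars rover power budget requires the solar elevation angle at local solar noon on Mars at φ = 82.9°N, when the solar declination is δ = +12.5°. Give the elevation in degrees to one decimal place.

19.6°

At local noon the hour angle is zero, so the zenith angle equals |φ − δ| = |+82.9° − (+12.500°)| = 70.400°.
Elevation = 90° − 70.400° = 19.6°.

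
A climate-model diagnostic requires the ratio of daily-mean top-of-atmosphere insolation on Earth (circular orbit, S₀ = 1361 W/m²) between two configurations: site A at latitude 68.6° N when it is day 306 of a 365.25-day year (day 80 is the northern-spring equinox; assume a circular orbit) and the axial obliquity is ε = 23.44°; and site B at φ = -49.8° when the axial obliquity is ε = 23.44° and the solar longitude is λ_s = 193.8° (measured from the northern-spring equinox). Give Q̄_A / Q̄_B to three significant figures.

Q̄_A / Q̄_B ≈ 0.0670

— Configuration A (φ=+68.6°):
Solar longitude: λ_s = 360° × (306 − 80)/365.25 = 222.752°.
sin δ = sin 23.44° × sin 222.752° = -0.27003, so δ = -15.666°.
cos H₀ = −tan(+68.6°) tan(-15.666°) = 0.7156, H₀ = 0.7733 rad.
Bracket: H₀ sin φ sin δ + cos φ cos δ sin H₀ = 0.7733×0.93106×-0.27003 + 0.36488×0.96285×0.69850 = -0.194419 + 0.245400 = 0.050981.
Q̄ = (S₀/π) × [bracket] = (1361/π) × 0.050981 = 22.086 W/m².
— Configuration B (φ=-49.8°):
Solar declination: sin δ = sin ε · sin λ_s = sin 23.44° × sin 193.8° = -0.09489, so δ = -5.445°.
cos H₀ = −tan(-49.8°) tan(-5.445°) = -0.1128, H₀ = 1.6838 rad.
Bracket: H₀ sin φ sin δ + cos φ cos δ sin H₀ = 1.6838×-0.76380×-0.09489 + 0.64546×0.99549×0.99362 = 0.122037 + 0.638450 = 0.760487.
Q̄ = (S₀/π) × [bracket] = (1361/π) × 0.760487 = 329.46 W/m².
Ratio Q̄_A / Q̄_B = 22.086 / 329.46 = 0.06704.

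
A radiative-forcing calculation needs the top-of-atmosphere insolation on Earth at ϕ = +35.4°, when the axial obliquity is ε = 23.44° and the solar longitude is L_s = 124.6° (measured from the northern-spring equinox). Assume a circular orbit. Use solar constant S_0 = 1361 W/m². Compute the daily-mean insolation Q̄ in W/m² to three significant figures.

Solar declination: sin δ = sin ε · sin L_s = sin 23.44° × sin 124.6° = 0.32743, so δ = +19.113°.
cos h₀ = −tan(+35.4°) tan(+19.113°) = -0.2463, h₀ = 1.8196 rad.
Bracket: h₀ sin ϕ sin δ + cos ϕ cos δ sin h₀ = 1.8196×0.57928×0.32743 + 0.81513×0.94487×0.96920 = 0.345130 + 0.746470 = 1.091600.
Q̄ = (S_0/π) × [bracket] = (1361/π) × 1.091600 = 472.9 W/m².

Q̄ ≈ 473 W/m²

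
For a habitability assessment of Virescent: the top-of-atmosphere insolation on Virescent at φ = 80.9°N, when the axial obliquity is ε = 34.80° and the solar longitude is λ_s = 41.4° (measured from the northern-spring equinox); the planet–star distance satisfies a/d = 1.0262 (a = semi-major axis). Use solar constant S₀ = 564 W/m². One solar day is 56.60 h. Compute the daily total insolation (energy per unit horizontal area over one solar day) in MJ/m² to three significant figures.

45.1 MJ/m²

Solar declination: sin δ = sin ε · sin λ_s = sin 34.80° × sin 41.4° = 0.37742, so δ = +22.174°.
cos H₀ = −tan(+80.9°) tan(+22.174°) = -2.5445 ≤ −1 ⇒ polar day, H₀ = π.
Bracket: H₀ sin φ sin δ + cos φ cos δ sin H₀ = 3.1416×0.98741×0.37742 + 0.15816×0.92604×0.00000 = 1.170775 + 0.000000 = 1.170775.
Inverse-square distance factor (a/d)² = 1.0262² = 1.053086.
Q̄ = (S₀/π) × 1.053086 × [bracket] = (564/π) × 1.053086 × 1.170775 = 221.34 W/m².
Daily total = Q̄ × 56.60 h × 3600 s/h = 221.34 × 56.60 × 3600 / 10⁶ = 45.10 MJ/m².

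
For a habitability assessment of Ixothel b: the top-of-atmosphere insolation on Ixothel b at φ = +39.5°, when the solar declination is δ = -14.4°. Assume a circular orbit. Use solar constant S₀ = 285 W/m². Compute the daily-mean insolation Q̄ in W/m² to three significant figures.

cos H₀ = −tan(+39.5°) tan(-14.400°) = 0.2117, H₀ = 1.3575 rad.
Bracket: H₀ sin φ sin δ + cos φ cos δ sin H₀ = 1.3575×0.63608×-0.24869 + 0.77162×0.96858×0.97734 = -0.214738 + 0.730440 = 0.515702.
Q̄ = (S₀/π) × [bracket] = (285/π) × 0.515702 = 46.78 W/m².

Q̄ ≈ 46.8 W/m²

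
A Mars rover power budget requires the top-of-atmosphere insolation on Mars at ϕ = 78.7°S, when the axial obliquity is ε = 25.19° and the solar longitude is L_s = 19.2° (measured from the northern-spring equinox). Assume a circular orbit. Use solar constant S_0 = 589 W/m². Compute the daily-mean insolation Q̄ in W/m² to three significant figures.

Q̄ ≈ 5.51 W/m²

Solar declination: sin δ = sin ε · sin L_s = sin 25.19° × sin 19.2° = 0.13997, so δ = +8.046°.
cos h₀ = −tan(-78.7°) tan(+8.046°) = 0.7075, h₀ = 0.7849 rad.
Bracket: h₀ sin ϕ sin δ + cos ϕ cos δ sin h₀ = 0.7849×-0.98061×0.13997 + 0.19595×0.99016×0.70675 = -0.107732 + 0.137125 = 0.029393.
Q̄ = (S_0/π) × [bracket] = (589/π) × 0.029393 = 5.511 W/m².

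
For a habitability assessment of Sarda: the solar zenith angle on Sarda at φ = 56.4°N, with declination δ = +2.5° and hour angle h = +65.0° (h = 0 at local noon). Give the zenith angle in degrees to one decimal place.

θ_z = 74.3°

cos θ_z = sin φ sin δ + cos φ cos δ cos h = 0.036332 + 0.233651 = 0.269983.
θ_z = arccos(0.269983) = 74.3°.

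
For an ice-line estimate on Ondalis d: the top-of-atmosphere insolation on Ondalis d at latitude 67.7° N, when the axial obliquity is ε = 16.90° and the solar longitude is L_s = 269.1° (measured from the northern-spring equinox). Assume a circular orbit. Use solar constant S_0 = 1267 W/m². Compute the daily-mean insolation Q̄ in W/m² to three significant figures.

Solar declination: sin δ = sin ε · sin L_s = sin 16.90° × sin 269.1° = -0.29067, so δ = -16.898°.
cos h₀ = −tan(+67.7°) tan(-16.898°) = 0.7407, h₀ = 0.7367 rad.
Bracket: h₀ sin ϕ sin δ + cos ϕ cos δ sin h₀ = 0.7367×0.92521×-0.29067 + 0.37946×0.95682×0.67184 = -0.198121 + 0.243928 = 0.045807.
Q̄ = (S_0/π) × [bracket] = (1267/π) × 0.045807 = 18.47 W/m².

Q̄ ≈ 18.5 W/m²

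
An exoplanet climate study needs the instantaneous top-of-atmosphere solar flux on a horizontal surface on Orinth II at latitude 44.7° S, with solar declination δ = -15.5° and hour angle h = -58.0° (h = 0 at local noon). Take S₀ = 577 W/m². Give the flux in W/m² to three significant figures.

318 W/m²

cos θ_z = sin φ sin δ + cos φ cos δ cos h = 0.187974 + 0.362967 = 0.550941.
Flux = S₀ · cos θ_z = 577 × 0.550941 = 317.9 W/m².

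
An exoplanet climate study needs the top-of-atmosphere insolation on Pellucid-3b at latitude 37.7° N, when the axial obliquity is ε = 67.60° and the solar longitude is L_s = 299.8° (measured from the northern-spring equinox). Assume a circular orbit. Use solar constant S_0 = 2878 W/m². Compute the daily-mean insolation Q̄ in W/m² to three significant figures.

Q̄ ≈ 0.00 W/m²

Solar declination: sin δ = sin ε · sin L_s = sin 67.60° × sin 299.8° = -0.80229, so δ = -53.349°.
cos h₀ = −tan(+37.7°) tan(-53.349°) = 1.0388 ≥ 1 ⇒ polar night, h₀ = 0 and Q̄ = 0.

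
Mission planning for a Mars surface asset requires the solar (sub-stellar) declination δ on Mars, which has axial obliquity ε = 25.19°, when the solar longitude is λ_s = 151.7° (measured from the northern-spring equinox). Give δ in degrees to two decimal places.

sin δ = sin ε · sin λ_s = sin 25.19° × sin 151.7° = 0.201782.
δ = arcsin(0.201782) = +11.64°.

δ = +11.64°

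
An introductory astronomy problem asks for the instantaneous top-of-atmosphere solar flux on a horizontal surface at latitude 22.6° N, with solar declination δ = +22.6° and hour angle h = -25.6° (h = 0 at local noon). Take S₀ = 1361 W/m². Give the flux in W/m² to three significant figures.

cos θ_z = sin φ sin δ + cos φ cos δ cos h = 0.147683 + 0.768647 = 0.916330.
Flux = S₀ · cos θ_z = 1361 × 0.916330 = 1247 W/m².

1.25e+03 W/m²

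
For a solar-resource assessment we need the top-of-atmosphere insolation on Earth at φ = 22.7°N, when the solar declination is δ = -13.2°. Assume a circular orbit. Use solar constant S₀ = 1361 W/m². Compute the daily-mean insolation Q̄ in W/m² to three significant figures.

cos H₀ = −tan(+22.7°) tan(-13.200°) = 0.0981, H₀ = 1.4725 rad.
Bracket: H₀ sin φ sin δ + cos φ cos δ sin H₀ = 1.4725×0.38591×-0.22835 + 0.92254×0.97358×0.99518 = -0.129760 + 0.893837 = 0.764077.
Q̄ = (S₀/π) × [bracket] = (1361/π) × 0.764077 = 331.0 W/m².

Q̄ ≈ 331 W/m²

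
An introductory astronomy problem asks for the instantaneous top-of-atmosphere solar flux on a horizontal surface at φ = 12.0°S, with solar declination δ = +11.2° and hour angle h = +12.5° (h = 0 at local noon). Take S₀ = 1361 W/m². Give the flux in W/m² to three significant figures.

cos θ_z = sin φ sin δ + cos φ cos δ cos h = -0.040384 + 0.936775 = 0.896391.
Flux = S₀ · cos θ_z = 1361 × 0.896391 = 1220 W/m².

1.22e+03 W/m²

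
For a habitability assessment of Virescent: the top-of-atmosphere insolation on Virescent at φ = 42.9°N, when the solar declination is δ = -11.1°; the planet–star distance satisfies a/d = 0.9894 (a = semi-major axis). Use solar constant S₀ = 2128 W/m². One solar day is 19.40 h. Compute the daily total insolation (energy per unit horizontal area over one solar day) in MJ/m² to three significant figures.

cos H₀ = −tan(+42.9°) tan(-11.100°) = 0.1823, H₀ = 1.3875 rad.
Bracket: H₀ sin φ sin δ + cos φ cos δ sin H₀ = 1.3875×0.68072×-0.19252 + 0.73254×0.98129×0.98324 = -0.181835 + 0.706787 = 0.524952.
Inverse-square distance factor (a/d)² = 0.9894² = 0.978912.
Q̄ = (S₀/π) × 0.978912 × [bracket] = (2128/π) × 0.978912 × 0.524952 = 348.08 W/m².
Daily total = Q̄ × 19.40 h × 3600 s/h = 348.08 × 19.40 × 3600 / 10⁶ = 24.31 MJ/m².

24.3 MJ/m²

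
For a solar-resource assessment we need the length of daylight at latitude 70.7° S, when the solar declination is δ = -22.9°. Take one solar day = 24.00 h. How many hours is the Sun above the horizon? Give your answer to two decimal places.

Sunrise equation: cos H₀ = −tan φ · tan δ = -1.2062 ≤ −1, so the Sun never sets (polar day) and H₀ = π.
Daylight = 2H₀/(2π) × 24.00 h = (3.1416/π) × 24.00 = 24.00 h.

24.00 h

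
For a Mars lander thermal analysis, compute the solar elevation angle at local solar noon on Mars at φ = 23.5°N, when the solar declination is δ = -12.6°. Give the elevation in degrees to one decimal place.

At local noon the hour angle is zero, so the zenith angle equals |φ − δ| = |+23.5° − (-12.600°)| = 36.100°.
Elevation = 90° − 36.100° = 53.9°.

53.9°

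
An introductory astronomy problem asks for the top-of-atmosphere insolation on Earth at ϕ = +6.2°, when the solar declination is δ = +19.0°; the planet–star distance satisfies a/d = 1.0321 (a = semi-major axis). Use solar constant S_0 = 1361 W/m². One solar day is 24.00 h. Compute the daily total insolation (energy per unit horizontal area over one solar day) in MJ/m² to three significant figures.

39.7 MJ/m²

cos h₀ = −tan(+6.2°) tan(+19.000°) = -0.0374, h₀ = 1.6082 rad.
Bracket: h₀ sin ϕ sin δ + cos ϕ cos δ sin h₀ = 1.6082×0.10800×0.32557 + 0.99415×0.94552×0.99930 = 0.056547 + 0.939331 = 0.995878.
Inverse-square distance factor (a/d)² = 1.0321² = 1.065230.
Q̄ = (S_0/π) × 1.065230 × [bracket] = (1361/π) × 1.065230 × 0.995878 = 459.58 W/m².
Daily total = Q̄ × 24.00 h × 3600 s/h = 459.58 × 24.00 × 3600 / 10⁶ = 39.71 MJ/m².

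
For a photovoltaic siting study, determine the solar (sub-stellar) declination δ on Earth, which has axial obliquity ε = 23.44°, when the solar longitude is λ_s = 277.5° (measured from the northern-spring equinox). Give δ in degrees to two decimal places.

sin δ = sin ε · sin λ_s = sin 23.44° × sin 277.5° = -0.394385.
δ = arcsin(-0.394385) = -23.23°.

δ = -23.23°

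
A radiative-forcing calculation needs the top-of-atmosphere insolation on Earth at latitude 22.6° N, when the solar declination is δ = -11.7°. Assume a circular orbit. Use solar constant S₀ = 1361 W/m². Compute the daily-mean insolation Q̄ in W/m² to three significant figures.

cos H₀ = −tan(+22.6°) tan(-11.700°) = 0.0862, H₀ = 1.4845 rad.
Bracket: H₀ sin φ sin δ + cos φ cos δ sin H₀ = 1.4845×0.38430×-0.20279 + 0.92321×0.97922×0.99628 = -0.115690 + 0.900663 = 0.784973.
Q̄ = (S₀/π) × [bracket] = (1361/π) × 0.784973 = 340.1 W/m².

Q̄ ≈ 340 W/m²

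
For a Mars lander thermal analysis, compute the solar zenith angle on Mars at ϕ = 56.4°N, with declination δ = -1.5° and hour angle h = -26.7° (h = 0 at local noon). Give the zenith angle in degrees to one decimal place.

cos θ_z = sin ϕ sin δ + cos ϕ cos δ cos h = -0.021803 + 0.494215 = 0.472412.
θ_z = arccos(0.472412) = 61.8°.

θ_z = 61.8°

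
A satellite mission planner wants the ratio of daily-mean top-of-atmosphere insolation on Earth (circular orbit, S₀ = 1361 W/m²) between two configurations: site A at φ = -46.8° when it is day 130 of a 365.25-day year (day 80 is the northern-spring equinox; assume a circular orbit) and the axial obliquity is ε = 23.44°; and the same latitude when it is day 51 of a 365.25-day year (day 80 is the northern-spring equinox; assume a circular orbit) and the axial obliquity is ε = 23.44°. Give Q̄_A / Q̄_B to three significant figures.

— Configuration A (φ=-46.8°):
Solar longitude: λ_s = 360° × (130 − 80)/365.25 = 49.281°.
sin δ = sin 23.44° × sin 49.281° = 0.30149, so δ = +17.547°.
cos H₀ = −tan(-46.8°) tan(+17.547°) = 0.3367, H₀ = 1.2274 rad.
Bracket: H₀ sin φ sin δ + cos φ cos δ sin H₀ = 1.2274×-0.72897×0.30149 + 0.68455×0.95347×0.94160 = -0.269754 + 0.614580 = 0.344826.
Q̄ = (S₀/π) × [bracket] = (1361/π) × 0.344826 = 149.39 W/m².
— Configuration B (φ=-46.8°):
Solar longitude: λ_s = 360° × (51 − 80)/365.25 = -28.583°, i.e. -28.583° + 360° = 331.417°.
sin δ = sin 23.44° × sin 331.417° = -0.19032, so δ = -10.971°.
cos H₀ = −tan(-46.8°) tan(-10.971°) = -0.2064, H₀ = 1.7787 rad.
Bracket: H₀ sin φ sin δ + cos φ cos δ sin H₀ = 1.7787×-0.72897×-0.19032 + 0.68455×0.98172×0.97846 = 0.246773 + 0.657561 = 0.904334.
Q̄ = (S₀/π) × [bracket] = (1361/π) × 0.904334 = 391.78 W/m².
Ratio Q̄_A / Q̄_B = 149.39 / 391.78 = 0.3813.

Q̄_A / Q̄_B ≈ 0.381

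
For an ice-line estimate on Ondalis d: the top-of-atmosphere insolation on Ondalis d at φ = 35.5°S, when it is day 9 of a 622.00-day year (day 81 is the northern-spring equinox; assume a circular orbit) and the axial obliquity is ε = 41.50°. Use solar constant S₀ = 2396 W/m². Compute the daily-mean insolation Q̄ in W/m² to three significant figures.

Solar longitude: λ_s = 360° × (9 − 81)/622.00 = -41.672°, i.e. -41.672° + 360° = 318.328°.
sin δ = sin 41.50° × sin 318.328° = -0.44055, so δ = -26.139°.
cos H₀ = −tan(-35.5°) tan(-26.139°) = -0.3500, H₀ = 1.9284 rad.
Bracket: H₀ sin φ sin δ + cos φ cos δ sin H₀ = 1.9284×-0.58070×-0.44055 + 0.81412×0.89773×0.93673 = 0.493338 + 0.684618 = 1.177956.
Q̄ = (S₀/π) × [bracket] = (2396/π) × 1.177956 = 898.4 W/m².

Q̄ ≈ 898 W/m²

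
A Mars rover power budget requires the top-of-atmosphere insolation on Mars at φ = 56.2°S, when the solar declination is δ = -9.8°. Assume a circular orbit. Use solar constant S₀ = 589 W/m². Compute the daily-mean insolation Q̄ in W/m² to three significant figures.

cos H₀ = −tan(-56.2°) tan(-9.800°) = -0.2580, H₀ = 1.8318 rad.
Bracket: H₀ sin φ sin δ + cos φ cos δ sin H₀ = 1.8318×-0.83098×-0.17021 + 0.55630×0.98541×0.96614 = 0.259092 + 0.529622 = 0.788714.
Q̄ = (S₀/π) × [bracket] = (589/π) × 0.788714 = 147.9 W/m².

Q̄ ≈ 148 W/m²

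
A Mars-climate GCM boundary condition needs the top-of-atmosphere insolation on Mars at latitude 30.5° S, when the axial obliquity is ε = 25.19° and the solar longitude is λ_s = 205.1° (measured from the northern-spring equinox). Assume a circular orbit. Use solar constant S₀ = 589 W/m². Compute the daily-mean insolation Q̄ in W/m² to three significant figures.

Solar declination: sin δ = sin ε · sin λ_s = sin 25.19° × sin 205.1° = -0.18055, so δ = -10.402°.
cos H₀ = −tan(-30.5°) tan(-10.402°) = -0.1081, H₀ = 1.6791 rad.
Bracket: H₀ sin φ sin δ + cos φ cos δ sin H₀ = 1.6791×-0.50754×-0.18055 + 0.86163×0.98357×0.99414 = 0.153867 + 0.842507 = 0.996374.
Q̄ = (S₀/π) × [bracket] = (589/π) × 0.996374 = 186.8 W/m².

Q̄ ≈ 187 W/m²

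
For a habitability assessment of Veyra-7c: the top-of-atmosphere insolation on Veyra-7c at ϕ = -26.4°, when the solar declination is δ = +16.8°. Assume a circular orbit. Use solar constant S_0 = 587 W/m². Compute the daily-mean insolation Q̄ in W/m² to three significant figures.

cos h₀ = −tan(-26.4°) tan(+16.800°) = 0.1499, h₀ = 1.4204 rad.
Bracket: h₀ sin ϕ sin δ + cos ϕ cos δ sin h₀ = 1.4204×-0.44464×0.28903 + 0.89571×0.95732×0.98871 = -0.182542 + 0.847800 = 0.665258.
Q̄ = (S_0/π) × [bracket] = (587/π) × 0.665258 = 124.3 W/m².

Q̄ ≈ 124 W/m²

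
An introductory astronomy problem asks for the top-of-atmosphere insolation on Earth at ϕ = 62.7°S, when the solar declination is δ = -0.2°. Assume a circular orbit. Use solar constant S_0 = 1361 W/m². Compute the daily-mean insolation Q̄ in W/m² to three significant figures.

Q̄ ≈ 201 W/m²

cos h₀ = −tan(-62.7°) tan(-0.200°) = -0.0068, h₀ = 1.5776 rad.
Bracket: h₀ sin ϕ sin δ + cos ϕ cos δ sin h₀ = 1.5776×-0.88862×-0.00349 + 0.45865×0.99999×0.99998 = 0.004893 + 0.458636 = 0.463529.
Q̄ = (S_0/π) × [bracket] = (1361/π) × 0.463529 = 200.8 W/m².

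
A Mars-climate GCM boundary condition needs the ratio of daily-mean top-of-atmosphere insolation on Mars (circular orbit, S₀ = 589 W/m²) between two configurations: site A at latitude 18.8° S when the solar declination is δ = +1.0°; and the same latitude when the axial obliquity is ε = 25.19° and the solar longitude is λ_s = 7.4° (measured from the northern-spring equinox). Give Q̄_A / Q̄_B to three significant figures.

Q̄_A / Q̄_B ≈ 1.02

— Configuration A (φ=-18.8°):
cos H₀ = −tan(-18.8°) tan(+1.000°) = 0.0059, H₀ = 1.5649 rad.
Bracket: H₀ sin φ sin δ + cos φ cos δ sin H₀ = 1.5649×-0.32227×0.01745 + 0.94665×0.99985×0.99998 = -0.008800 + 0.946489 = 0.937689.
Q̄ = (S₀/π) × [bracket] = (589/π) × 0.937689 = 175.80 W/m².
— Configuration B (φ=-18.8°):
Solar declination: sin δ = sin ε · sin λ_s = sin 25.19° × sin 7.4° = 0.05482, so δ = +3.142°.
cos H₀ = −tan(-18.8°) tan(+3.142°) = 0.0187, H₀ = 1.5521 rad.
Bracket: H₀ sin φ sin δ + cos φ cos δ sin H₀ = 1.5521×-0.32227×0.05482 + 0.94665×0.99850×0.99983 = -0.027421 + 0.945069 = 0.917648.
Q̄ = (S₀/π) × [bracket] = (589/π) × 0.917648 = 172.04 W/m².
Ratio Q̄_A / Q̄_B = 175.80 / 172.04 = 1.022.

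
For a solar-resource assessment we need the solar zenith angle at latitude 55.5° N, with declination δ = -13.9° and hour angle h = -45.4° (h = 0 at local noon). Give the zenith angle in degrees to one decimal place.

θ_z = 79.2°

cos θ_z = sin φ sin δ + cos φ cos δ cos h = -0.197978 + 0.386058 = 0.188080.
θ_z = arccos(0.188080) = 79.2°.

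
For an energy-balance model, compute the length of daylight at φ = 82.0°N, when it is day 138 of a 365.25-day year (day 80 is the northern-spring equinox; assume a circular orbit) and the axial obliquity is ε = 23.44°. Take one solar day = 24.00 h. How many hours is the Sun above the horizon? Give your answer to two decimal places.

24.00 h

Solar longitude: λ_s = 360° × (138 − 80)/365.25 = 57.166°.
sin δ = sin 23.44° × sin 57.166° = 0.33424, so δ = +19.526°.
Sunrise equation: cos H₀ = −tan φ · tan δ = -2.5234 ≤ −1, so the Sun never sets (polar day) and H₀ = π.
Daylight = 2H₀/(2π) × 24.00 h = (3.1416/π) × 24.00 = 24.00 h.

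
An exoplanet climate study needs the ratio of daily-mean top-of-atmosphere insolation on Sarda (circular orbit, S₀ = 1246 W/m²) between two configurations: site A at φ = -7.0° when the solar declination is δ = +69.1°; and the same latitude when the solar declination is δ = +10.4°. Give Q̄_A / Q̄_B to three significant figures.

Q̄_A / Q̄_B ≈ 0.206

— Configuration A (φ=-7.0°):
cos H₀ = −tan(-7.0°) tan(+69.100°) = 0.3215, H₀ = 1.2434 rad.
Bracket: H₀ sin φ sin δ + cos φ cos δ sin H₀ = 1.2434×-0.12187×0.93420 + 0.99255×0.35674×0.94690 = -0.141562 + 0.335281 = 0.193719.
Q̄ = (S₀/π) × [bracket] = (1246/π) × 0.193719 = 76.832 W/m².
— Configuration B (φ=-7.0°):
cos H₀ = −tan(-7.0°) tan(+10.400°) = 0.0225, H₀ = 1.5483 rad.
Bracket: H₀ sin φ sin δ + cos φ cos δ sin H₀ = 1.5483×-0.12187×0.18052 + 0.99255×0.98357×0.99975 = -0.034063 + 0.975998 = 0.941935.
Q̄ = (S₀/π) × [bracket] = (1246/π) × 0.941935 = 373.58 W/m².
Ratio Q̄_A / Q̄_B = 76.832 / 373.58 = 0.2057.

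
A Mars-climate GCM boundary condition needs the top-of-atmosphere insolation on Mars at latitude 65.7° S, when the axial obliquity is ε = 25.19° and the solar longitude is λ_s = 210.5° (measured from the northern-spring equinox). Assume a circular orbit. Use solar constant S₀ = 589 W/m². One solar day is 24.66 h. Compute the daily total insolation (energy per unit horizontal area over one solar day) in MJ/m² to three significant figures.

12.7 MJ/m²

Solar declination: sin δ = sin ε · sin λ_s = sin 25.19° × sin 210.5° = -0.21602, so δ = -12.475°.
cos H₀ = −tan(-65.7°) tan(-12.475°) = -0.4900, H₀ = 2.0829 rad.
Bracket: H₀ sin φ sin δ + cos φ cos δ sin H₀ = 2.0829×-0.91140×-0.21602 + 0.41151×0.97639×0.87172 = 0.410083 + 0.350252 = 0.760335.
Q̄ = (S₀/π) × [bracket] = (589/π) × 0.760335 = 142.55 W/m².
Daily total = Q̄ × 24.66 h × 3600 s/h = 142.55 × 24.66 × 3600 / 10⁶ = 12.66 MJ/m².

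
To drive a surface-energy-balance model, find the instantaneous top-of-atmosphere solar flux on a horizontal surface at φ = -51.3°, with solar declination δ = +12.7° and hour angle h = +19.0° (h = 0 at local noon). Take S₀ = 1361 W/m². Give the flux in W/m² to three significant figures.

551 W/m²

cos θ_z = sin φ sin δ + cos φ cos δ cos h = -0.171575 + 0.576715 = 0.405140.
Flux = S₀ · cos θ_z = 1361 × 0.405140 = 551.4 W/m².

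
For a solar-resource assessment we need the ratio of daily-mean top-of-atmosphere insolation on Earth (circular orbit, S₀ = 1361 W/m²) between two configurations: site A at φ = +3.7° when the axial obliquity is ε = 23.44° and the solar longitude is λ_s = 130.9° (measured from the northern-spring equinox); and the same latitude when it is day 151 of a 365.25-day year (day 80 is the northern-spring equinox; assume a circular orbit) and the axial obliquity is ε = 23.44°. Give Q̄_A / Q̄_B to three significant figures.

Q̄_A / Q̄_B ≈ 1.02

— Configuration A (φ=+3.7°):
Solar declination: sin δ = sin ε · sin λ_s = sin 23.44° × sin 130.9° = 0.30067, so δ = +17.498°.
cos H₀ = −tan(+3.7°) tan(+17.498°) = -0.0204, H₀ = 1.5912 rad.
Bracket: H₀ sin φ sin δ + cos φ cos δ sin H₀ = 1.5912×0.06453×0.30067 + 0.99792×0.95373×0.99979 = 0.030873 + 0.951546 = 0.982419.
Q̄ = (S₀/π) × [bracket] = (1361/π) × 0.982419 = 425.60 W/m².
— Configuration B (φ=+3.7°):
Solar longitude: λ_s = 360° × (151 − 80)/365.25 = 69.979°.
sin δ = sin 23.44° × sin 69.979° = 0.37375, so δ = +21.947°.
cos H₀ = −tan(+3.7°) tan(+21.947°) = -0.0261, H₀ = 1.5969 rad.
Bracket: H₀ sin φ sin δ + cos φ cos δ sin H₀ = 1.5969×0.06453×0.37375 + 0.99792×0.92753×0.99966 = 0.038514 + 0.925286 = 0.963800.
Q̄ = (S₀/π) × [bracket] = (1361/π) × 0.963800 = 417.54 W/m².
Ratio Q̄_A / Q̄_B = 425.60 / 417.54 = 1.019.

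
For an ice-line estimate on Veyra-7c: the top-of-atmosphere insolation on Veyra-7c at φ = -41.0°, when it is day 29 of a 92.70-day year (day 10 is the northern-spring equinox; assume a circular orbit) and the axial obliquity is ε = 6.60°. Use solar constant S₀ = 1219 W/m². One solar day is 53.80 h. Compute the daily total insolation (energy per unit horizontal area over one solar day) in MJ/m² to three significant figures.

48.1 MJ/m²

Solar longitude: λ_s = 360° × (29 − 10)/92.70 = 73.786°.
sin δ = sin 6.60° × sin 73.786° = 0.11037, so δ = +6.336°.
cos H₀ = −tan(-41.0°) tan(+6.336°) = 0.0965, H₀ = 1.4741 rad.
Bracket: H₀ sin φ sin δ + cos φ cos δ sin H₀ = 1.4741×-0.65606×0.11037 + 0.75471×0.99389×0.99533 = -0.106739 + 0.746596 = 0.639857.
Q̄ = (S₀/π) × [bracket] = (1219/π) × 0.639857 = 248.28 W/m².
Daily total = Q̄ × 53.80 h × 3600 s/h = 248.28 × 53.80 × 3600 / 10⁶ = 48.09 MJ/m².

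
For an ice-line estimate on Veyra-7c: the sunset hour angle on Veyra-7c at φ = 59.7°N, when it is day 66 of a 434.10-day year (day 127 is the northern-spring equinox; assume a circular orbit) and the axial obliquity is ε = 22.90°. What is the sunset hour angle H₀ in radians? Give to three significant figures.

H₀ = 1.00 rad

Solar longitude: λ_s = 360° × (66 − 127)/434.10 = -50.587°, i.e. -50.587° + 360° = 309.413°.
sin δ = sin 22.90° × sin 309.413° = -0.30063, so δ = -17.496°.
cos H₀ = −tan φ · tan δ = −tan(+59.7°) × tan(-17.496°) = 0.5394, so H₀ = 1.0010 rad = 57.36°.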